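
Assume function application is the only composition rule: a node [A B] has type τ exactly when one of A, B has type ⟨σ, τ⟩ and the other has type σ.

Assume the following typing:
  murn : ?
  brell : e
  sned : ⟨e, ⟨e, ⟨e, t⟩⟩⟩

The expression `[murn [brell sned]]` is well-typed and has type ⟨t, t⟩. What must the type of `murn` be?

⟨⟨e, ⟨e, t⟩⟩, ⟨t, t⟩⟩

At [murn [brell sned]] (required: ⟨t, t⟩): [brell sned] is ⟨e, ⟨e, t⟩⟩, which is not a function with range ⟨t, t⟩; hence murn is the functor — type ⟨⟨e, ⟨e, t⟩⟩, ⟨t, t⟩⟩.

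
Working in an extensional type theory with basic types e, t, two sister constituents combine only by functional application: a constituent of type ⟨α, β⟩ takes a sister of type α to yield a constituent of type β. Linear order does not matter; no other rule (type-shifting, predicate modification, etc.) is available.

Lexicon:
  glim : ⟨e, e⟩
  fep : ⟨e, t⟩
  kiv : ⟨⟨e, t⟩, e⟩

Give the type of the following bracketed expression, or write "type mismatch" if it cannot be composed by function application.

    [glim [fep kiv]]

[fep kiv]: functor kiv : ⟨⟨e, t⟩, e⟩, argument fep : ⟨e, t⟩; result e.
[glim [fep kiv]]: functor glim : ⟨e, e⟩, argument [fep kiv] : e; result e.

e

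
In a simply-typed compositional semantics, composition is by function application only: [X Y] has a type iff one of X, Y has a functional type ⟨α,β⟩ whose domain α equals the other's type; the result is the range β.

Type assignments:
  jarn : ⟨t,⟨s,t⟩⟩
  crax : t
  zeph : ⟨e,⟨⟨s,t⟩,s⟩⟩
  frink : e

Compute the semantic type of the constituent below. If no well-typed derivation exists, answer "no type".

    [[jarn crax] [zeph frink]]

s

[jarn crax]: ⟨t,⟨s,t⟩⟩ applied to t yields ⟨s,t⟩.
[zeph frink]: ⟨e,⟨⟨s,t⟩,s⟩⟩ applied to e yields ⟨⟨s,t⟩,s⟩.
[[jarn crax] [zeph frink]]: ⟨⟨s,t⟩,s⟩ applied to ⟨s,t⟩ yields s.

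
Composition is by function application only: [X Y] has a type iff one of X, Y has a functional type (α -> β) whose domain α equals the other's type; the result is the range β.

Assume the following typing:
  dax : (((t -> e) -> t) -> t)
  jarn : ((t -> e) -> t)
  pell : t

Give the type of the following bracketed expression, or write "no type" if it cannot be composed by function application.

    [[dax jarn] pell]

no type

[dax jarn]: functor dax : (((t -> e) -> t) -> t), argument jarn : ((t -> e) -> t); result t.
[[dax jarn] pell]: t with t — neither is a function whose domain matches the other; composition fails here.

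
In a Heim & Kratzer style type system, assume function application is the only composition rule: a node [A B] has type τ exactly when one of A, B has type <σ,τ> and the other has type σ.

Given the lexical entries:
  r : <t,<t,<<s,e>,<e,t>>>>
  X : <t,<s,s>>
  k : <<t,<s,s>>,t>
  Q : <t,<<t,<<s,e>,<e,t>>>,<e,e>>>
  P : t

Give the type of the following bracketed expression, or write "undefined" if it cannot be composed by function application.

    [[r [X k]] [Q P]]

At [X k], k : <<t,<s,s>>,t> takes X : <t,<s,s>>, giving t.
At [r [X k]], r : <t,<t,<<s,e>,<e,t>>>> takes [X k] : t, giving <t,<<s,e>,<e,t>>>.
At [Q P], Q : <t,<<t,<<s,e>,<e,t>>>,<e,e>>> takes P : t, giving <<t,<<s,e>,<e,t>>>,<e,e>>.
At [[r [X k]] [Q P]], [Q P] : <<t,<<s,e>,<e,t>>>,<e,e>> takes [r [X k]] : <t,<<s,e>,<e,t>>>, giving <e,e>.

<e,e>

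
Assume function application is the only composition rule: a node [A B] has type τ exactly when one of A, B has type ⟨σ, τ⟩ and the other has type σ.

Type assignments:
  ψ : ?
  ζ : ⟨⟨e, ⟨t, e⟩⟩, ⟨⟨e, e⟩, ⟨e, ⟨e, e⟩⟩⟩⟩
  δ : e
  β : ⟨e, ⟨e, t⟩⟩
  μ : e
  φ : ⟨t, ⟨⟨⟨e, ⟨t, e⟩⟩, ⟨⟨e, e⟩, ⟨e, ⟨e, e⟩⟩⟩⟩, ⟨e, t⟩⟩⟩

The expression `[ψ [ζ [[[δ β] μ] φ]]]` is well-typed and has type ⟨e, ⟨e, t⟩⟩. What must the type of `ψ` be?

[ψ [ζ [[[δ β] μ] φ]]] must have type ⟨e, ⟨e, t⟩⟩. The sister [ζ [[[δ β] μ] φ]] has type ⟨e, t⟩; that is not a function onto ⟨e, ⟨e, t⟩⟩, so ψ must be the functor, of type ⟨⟨e, t⟩, ⟨e, ⟨e, t⟩⟩⟩.

⟨⟨e, t⟩, ⟨e, ⟨e, t⟩⟩⟩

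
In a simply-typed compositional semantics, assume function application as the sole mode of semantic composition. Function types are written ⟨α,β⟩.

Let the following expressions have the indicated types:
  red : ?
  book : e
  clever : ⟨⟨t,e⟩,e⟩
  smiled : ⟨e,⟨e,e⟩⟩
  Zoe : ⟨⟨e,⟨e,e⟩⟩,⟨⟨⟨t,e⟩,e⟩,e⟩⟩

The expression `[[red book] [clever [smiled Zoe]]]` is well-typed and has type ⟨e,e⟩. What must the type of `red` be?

For [[red book] [clever [smiled Zoe]]] to have type ⟨e,e⟩ with [clever [smiled Zoe]] of type e, [red book] must be the function: [red book] : ⟨e,⟨e,e⟩⟩.
For [red book] to have type ⟨e,⟨e,e⟩⟩ with book of type e, red must be the function: red : ⟨e,⟨e,⟨e,e⟩⟩⟩.

⟨e,⟨e,⟨e,e⟩⟩⟩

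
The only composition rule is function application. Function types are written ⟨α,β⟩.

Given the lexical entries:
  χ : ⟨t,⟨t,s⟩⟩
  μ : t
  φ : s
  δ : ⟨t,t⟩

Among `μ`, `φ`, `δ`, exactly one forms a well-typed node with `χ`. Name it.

μ

μ — combines: χ : ⟨t,⟨t,s⟩⟩ takes μ : t as argument, giving ⟨t,s⟩.
φ : s — neither side's domain matches the other.
δ : ⟨t,t⟩ — neither side's domain matches the other.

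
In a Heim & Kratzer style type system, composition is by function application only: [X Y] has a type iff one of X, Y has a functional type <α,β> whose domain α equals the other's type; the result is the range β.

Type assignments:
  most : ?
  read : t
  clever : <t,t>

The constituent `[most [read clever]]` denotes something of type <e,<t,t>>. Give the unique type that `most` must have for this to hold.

<t,<e,<t,t>>>

[most [read clever]] is required to be <e,<t,t>>. [read clever] : t cannot yield <e,<t,t>> as functor, so most : <t,<e,<t,t>>>.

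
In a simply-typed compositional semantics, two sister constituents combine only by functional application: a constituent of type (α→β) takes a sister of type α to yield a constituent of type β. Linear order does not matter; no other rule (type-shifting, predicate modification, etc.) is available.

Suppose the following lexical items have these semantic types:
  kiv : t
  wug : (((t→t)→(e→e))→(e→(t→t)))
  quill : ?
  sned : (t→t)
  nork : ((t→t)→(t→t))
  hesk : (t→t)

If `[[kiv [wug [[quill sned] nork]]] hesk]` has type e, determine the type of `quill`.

At [[kiv [wug [[quill sned] nork]]] hesk] (required: e): hesk is (t→t), which is not a function with range e; hence [kiv [wug [[quill sned] nork]]] is the functor — type ((t→t)→e).
At [kiv [wug [[quill sned] nork]]] (required: ((t→t)→e)): kiv is t, which is not a function with range ((t→t)→e); hence [wug [[quill sned] nork]] is the functor — type (t→((t→t)→e)).
At [wug [[quill sned] nork]] (required: (t→((t→t)→e))): wug is (((t→t)→(e→e))→(e→(t→t))), which is not a function with range (t→((t→t)→e)); hence [[quill sned] nork] is the functor — type ((((t→t)→(e→e))→(e→(t→t)))→(t→((t→t)→e))).
At [[quill sned] nork] (required: ((((t→t)→(e→e))→(e→(t→t)))→(t→((t→t)→e)))): nork is ((t→t)→(t→t)), which is not a function with range ((((t→t)→(e→e))→(e→(t→t)))→(t→((t→t)→e))); hence [quill sned] is the functor — type (((t→t)→(t→t))→((((t→t)→(e→e))→(e→(t→t)))→(t→((t→t)→e)))).
At [quill sned] (required: (((t→t)→(t→t))→((((t→t)→(e→e))→(e→(t→t)))→(t→((t→t)→e))))): sned is (t→t), which is not a function with range (((t→t)→(t→t))→((((t→t)→(e→e))→(e→(t→t)))→(t→((t→t)→e)))); hence quill is the functor — type ((t→t)→(((t→t)→(t→t))→((((t→t)→(e→e))→(e→(t→t)))→(t→((t→t)→e))))).

((t→t)→(((t→t)→(t→t))→((((t→t)→(e→e))→(e→(t→t)))→(t→((t→t)→e)))))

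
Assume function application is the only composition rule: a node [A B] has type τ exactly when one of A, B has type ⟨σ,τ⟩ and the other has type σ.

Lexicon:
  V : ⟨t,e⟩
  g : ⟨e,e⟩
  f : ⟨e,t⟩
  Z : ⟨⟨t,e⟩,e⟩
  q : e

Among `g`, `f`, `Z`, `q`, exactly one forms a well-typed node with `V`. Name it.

Z

g : ⟨e,e⟩ — neither side's domain matches the other.
f : ⟨e,t⟩ — neither side's domain matches the other.
Z — combines: Z : ⟨⟨t,e⟩,e⟩ takes V : ⟨t,e⟩ as argument, giving e.
q : e — neither side's domain matches the other.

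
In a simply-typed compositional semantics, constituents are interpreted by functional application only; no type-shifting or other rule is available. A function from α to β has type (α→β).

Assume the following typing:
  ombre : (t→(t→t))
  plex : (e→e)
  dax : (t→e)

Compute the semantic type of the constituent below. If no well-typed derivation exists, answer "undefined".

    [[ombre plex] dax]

[ombre plex]: (t→(t→t)) with (e→e) — neither is a function whose domain matches the other; composition fails here.

undefined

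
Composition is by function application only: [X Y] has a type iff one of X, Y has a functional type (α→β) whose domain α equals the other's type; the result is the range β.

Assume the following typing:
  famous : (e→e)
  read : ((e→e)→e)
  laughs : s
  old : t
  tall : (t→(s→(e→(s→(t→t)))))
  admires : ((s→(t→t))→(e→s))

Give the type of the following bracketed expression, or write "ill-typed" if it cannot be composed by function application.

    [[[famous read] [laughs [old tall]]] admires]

(e→s)

[famous read] — read of type ((e→e)→e) combines with famous of type (e→e): type e.
[old tall] — tall of type (t→(s→(e→(s→(t→t))))) combines with old of type t: type (s→(e→(s→(t→t)))).
[laughs [old tall]] — [old tall] of type (s→(e→(s→(t→t)))) combines with laughs of type s: type (e→(s→(t→t))).
[[famous read] [laughs [old tall]]] — [laughs [old tall]] of type (e→(s→(t→t))) combines with [famous read] of type e: type (s→(t→t)).
[[[famous read] [laughs [old tall]]] admires] — admires of type ((s→(t→t))→(e→s)) combines with [[famous read] [laughs [old tall]]] of type (s→(t→t)): type (e→s).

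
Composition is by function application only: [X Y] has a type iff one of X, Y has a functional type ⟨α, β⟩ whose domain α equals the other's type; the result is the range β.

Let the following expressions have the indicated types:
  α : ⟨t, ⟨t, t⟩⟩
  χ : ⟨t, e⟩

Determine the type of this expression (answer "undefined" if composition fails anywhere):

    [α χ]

At [α χ]: neither ⟨t, ⟨t, t⟩⟩ nor ⟨t, e⟩ can take the other as argument; the node is ill-typed.

undefined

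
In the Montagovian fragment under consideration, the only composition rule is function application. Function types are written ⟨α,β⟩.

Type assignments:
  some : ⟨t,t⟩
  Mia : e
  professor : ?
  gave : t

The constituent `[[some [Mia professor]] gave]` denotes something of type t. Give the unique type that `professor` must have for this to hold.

For [[some [Mia professor]] gave] to have type t with gave of type t, [some [Mia professor]] must be the function: [some [Mia professor]] : ⟨t,t⟩.
For [some [Mia professor]] to have type ⟨t,t⟩ with some of type ⟨t,t⟩, [Mia professor] must be the function: [Mia professor] : ⟨⟨t,t⟩,⟨t,t⟩⟩.
For [Mia professor] to have type ⟨⟨t,t⟩,⟨t,t⟩⟩ with Mia of type e, professor must be the function: professor : ⟨e,⟨⟨t,t⟩,⟨t,t⟩⟩⟩.

⟨e,⟨⟨t,t⟩,⟨t,t⟩⟩⟩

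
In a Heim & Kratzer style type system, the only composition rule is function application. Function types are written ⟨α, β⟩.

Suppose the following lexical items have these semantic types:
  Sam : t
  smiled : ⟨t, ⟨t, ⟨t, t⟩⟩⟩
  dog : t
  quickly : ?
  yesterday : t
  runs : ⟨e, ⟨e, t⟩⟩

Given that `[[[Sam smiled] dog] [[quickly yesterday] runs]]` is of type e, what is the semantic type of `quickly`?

[[[Sam smiled] dog] [[quickly yesterday] runs]] is required to be e. [[Sam smiled] dog] : ⟨t, t⟩ cannot yield e as functor, so [[quickly yesterday] runs] : ⟨⟨t, t⟩, e⟩.
[[quickly yesterday] runs] is required to be ⟨⟨t, t⟩, e⟩. runs : ⟨e, ⟨e, t⟩⟩ cannot yield ⟨⟨t, t⟩, e⟩ as functor, so [quickly yesterday] : ⟨⟨e, ⟨e, t⟩⟩, ⟨⟨t, t⟩, e⟩⟩.
[quickly yesterday] is required to be ⟨⟨e, ⟨e, t⟩⟩, ⟨⟨t, t⟩, e⟩⟩. yesterday : t cannot yield ⟨⟨e, ⟨e, t⟩⟩, ⟨⟨t, t⟩, e⟩⟩ as functor, so quickly : ⟨t, ⟨⟨e, ⟨e, t⟩⟩, ⟨⟨t, t⟩, e⟩⟩⟩.

⟨t, ⟨⟨e, ⟨e, t⟩⟩, ⟨⟨t, t⟩, e⟩⟩⟩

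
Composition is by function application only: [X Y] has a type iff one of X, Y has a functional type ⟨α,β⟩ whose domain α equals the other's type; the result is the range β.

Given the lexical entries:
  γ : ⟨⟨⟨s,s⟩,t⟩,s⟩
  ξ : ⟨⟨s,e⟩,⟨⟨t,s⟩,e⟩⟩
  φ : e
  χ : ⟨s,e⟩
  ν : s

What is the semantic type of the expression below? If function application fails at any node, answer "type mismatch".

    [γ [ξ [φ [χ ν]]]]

type mismatch

[χ ν]: functor χ : ⟨s,e⟩, argument ν : s; result e.
[φ [χ ν]]: e with e — neither is a function whose domain matches the other; composition fails here.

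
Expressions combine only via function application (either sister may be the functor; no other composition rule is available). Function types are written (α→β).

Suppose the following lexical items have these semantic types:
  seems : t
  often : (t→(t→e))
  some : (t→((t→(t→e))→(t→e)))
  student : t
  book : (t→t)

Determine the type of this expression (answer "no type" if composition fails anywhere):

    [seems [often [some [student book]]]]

[student book]: functor book : (t→t), argument student : t; result t.
[some [student book]]: functor some : (t→((t→(t→e))→(t→e))), argument [student book] : t; result ((t→(t→e))→(t→e)).
[often [some [student book]]]: functor [some [student book]] : ((t→(t→e))→(t→e)), argument often : (t→(t→e)); result (t→e).
[seems [often [some [student book]]]]: functor [often [some [student book]]] : (t→e), argument seems : t; result e.

e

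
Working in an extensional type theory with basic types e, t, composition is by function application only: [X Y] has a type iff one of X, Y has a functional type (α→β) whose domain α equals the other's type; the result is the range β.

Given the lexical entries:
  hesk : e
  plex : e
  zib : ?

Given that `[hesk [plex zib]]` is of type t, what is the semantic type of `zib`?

(e→(e→t))

For [hesk [plex zib]] to have type t with hesk of type e, [plex zib] must be the function: [plex zib] : (e→t).
For [plex zib] to have type (e→t) with plex of type e, zib must be the function: zib : (e→(e→t)).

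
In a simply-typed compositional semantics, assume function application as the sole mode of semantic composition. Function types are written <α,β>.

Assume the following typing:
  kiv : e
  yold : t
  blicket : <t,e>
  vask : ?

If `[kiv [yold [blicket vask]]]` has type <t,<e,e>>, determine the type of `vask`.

<<t,e>,<t,<e,<t,<e,e>>>>>

[kiv [yold [blicket vask]]] must have type <t,<e,e>>. The sister kiv has type e; that is not a function onto <t,<e,e>>, so [yold [blicket vask]] must be the functor, of type <e,<t,<e,e>>>.
[yold [blicket vask]] must have type <e,<t,<e,e>>>. The sister yold has type t; that is not a function onto <e,<t,<e,e>>>, so [blicket vask] must be the functor, of type <t,<e,<t,<e,e>>>>.
[blicket vask] must have type <t,<e,<t,<e,e>>>>. The sister blicket has type <t,e>; that is not a function onto <t,<e,<t,<e,e>>>>, so vask must be the functor, of type <<t,e>,<t,<e,<t,<e,e>>>>>.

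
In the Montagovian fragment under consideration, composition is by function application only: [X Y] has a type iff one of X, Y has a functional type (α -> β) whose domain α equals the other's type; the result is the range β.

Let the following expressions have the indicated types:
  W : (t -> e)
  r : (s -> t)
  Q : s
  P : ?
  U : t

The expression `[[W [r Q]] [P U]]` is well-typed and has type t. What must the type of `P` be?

[[W [r Q]] [P U]] is required to be t. [W [r Q]] : e cannot yield t as functor, so [P U] : (e -> t).
[P U] is required to be (e -> t). U : t cannot yield (e -> t) as functor, so P : (t -> (e -> t)).

(t -> (e -> t))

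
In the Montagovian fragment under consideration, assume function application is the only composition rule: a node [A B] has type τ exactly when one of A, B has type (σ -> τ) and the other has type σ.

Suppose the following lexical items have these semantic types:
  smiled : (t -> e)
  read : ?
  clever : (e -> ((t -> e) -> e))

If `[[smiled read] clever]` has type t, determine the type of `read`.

For [[smiled read] clever] to have type t with clever of type (e -> ((t -> e) -> e)), [smiled read] must be the function: [smiled read] : ((e -> ((t -> e) -> e)) -> t).
For [smiled read] to have type ((e -> ((t -> e) -> e)) -> t) with smiled of type (t -> e), read must be the function: read : ((t -> e) -> ((e -> ((t -> e) -> e)) -> t)).

((t -> e) -> ((e -> ((t -> e) -> e)) -> t))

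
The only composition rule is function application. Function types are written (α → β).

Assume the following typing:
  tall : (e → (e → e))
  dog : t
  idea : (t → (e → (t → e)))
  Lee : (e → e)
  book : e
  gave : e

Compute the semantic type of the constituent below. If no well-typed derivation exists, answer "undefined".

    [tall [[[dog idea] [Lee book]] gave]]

undefined

[dog idea]: functor idea : (t → (e → (t → e))), argument dog : t; result (e → (t → e)).
[Lee book]: functor Lee : (e → e), argument book : e; result e.
[[dog idea] [Lee book]]: functor [dog idea] : (e → (t → e)), argument [Lee book] : e; result (t → e).
[[[dog idea] [Lee book]] gave]: (t → e) with e — neither is a function whose domain matches the other; composition fails here.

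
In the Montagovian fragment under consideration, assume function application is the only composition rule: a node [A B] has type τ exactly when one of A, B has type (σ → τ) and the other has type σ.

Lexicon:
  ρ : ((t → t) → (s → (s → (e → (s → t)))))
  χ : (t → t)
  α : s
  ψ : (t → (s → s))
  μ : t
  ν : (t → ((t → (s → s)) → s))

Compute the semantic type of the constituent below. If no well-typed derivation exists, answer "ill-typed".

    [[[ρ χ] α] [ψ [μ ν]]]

[ρ χ]: functor ρ : ((t → t) → (s → (s → (e → (s → t))))), argument χ : (t → t); result (s → (s → (e → (s → t)))).
[[ρ χ] α]: functor [ρ χ] : (s → (s → (e → (s → t)))), argument α : s; result (s → (e → (s → t))).
[μ ν]: functor ν : (t → ((t → (s → s)) → s)), argument μ : t; result ((t → (s → s)) → s).
[ψ [μ ν]]: functor [μ ν] : ((t → (s → s)) → s), argument ψ : (t → (s → s)); result s.
[[[ρ χ] α] [ψ [μ ν]]]: functor [[ρ χ] α] : (s → (e → (s → t))), argument [ψ [μ ν]] : s; result (e → (s → t)).

(e → (s → t))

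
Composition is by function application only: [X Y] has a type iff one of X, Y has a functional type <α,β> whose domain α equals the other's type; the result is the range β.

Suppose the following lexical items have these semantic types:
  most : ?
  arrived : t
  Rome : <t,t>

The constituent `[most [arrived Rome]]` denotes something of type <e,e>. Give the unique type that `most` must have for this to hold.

[most [arrived Rome]] is required to be <e,e>. [arrived Rome] : t cannot yield <e,e> as functor, so most : <t,<e,e>>.

<t,<e,e>>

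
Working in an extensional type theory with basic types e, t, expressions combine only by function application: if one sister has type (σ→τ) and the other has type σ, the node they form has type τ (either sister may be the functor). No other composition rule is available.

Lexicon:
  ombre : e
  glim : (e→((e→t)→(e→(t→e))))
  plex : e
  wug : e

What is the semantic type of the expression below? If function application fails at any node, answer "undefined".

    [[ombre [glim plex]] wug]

[glim plex]: glim is (e→((e→t)→(e→(t→e)))), plex is e; result ((e→t)→(e→(t→e))).
[ombre [glim plex]]: e with ((e→t)→(e→(t→e))) — neither is a function whose domain matches the other; composition fails here.

undefined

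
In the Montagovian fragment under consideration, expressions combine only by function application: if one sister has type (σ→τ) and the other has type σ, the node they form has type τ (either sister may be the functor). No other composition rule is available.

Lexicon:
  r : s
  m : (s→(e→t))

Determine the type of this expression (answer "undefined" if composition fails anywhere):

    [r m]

[r m]: m is (s→(e→t)), r is s; result (e→t).

(e→t)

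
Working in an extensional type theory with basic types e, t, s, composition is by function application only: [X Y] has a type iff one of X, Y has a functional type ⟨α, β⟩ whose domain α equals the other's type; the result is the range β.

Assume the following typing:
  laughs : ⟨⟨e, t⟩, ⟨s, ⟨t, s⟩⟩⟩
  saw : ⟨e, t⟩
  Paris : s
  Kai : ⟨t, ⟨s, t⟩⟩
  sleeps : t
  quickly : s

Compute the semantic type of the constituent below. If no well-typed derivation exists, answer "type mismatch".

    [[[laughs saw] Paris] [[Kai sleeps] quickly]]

At [laughs saw], laughs : ⟨⟨e, t⟩, ⟨s, ⟨t, s⟩⟩⟩ takes saw : ⟨e, t⟩, giving ⟨s, ⟨t, s⟩⟩.
At [[laughs saw] Paris], [laughs saw] : ⟨s, ⟨t, s⟩⟩ takes Paris : s, giving ⟨t, s⟩.
At [Kai sleeps], Kai : ⟨t, ⟨s, t⟩⟩ takes sleeps : t, giving ⟨s, t⟩.
At [[Kai sleeps] quickly], [Kai sleeps] : ⟨s, t⟩ takes quickly : s, giving t.
At [[[laughs saw] Paris] [[Kai sleeps] quickly]], [[laughs saw] Paris] : ⟨t, s⟩ takes [[Kai sleeps] quickly] : t, giving s.

s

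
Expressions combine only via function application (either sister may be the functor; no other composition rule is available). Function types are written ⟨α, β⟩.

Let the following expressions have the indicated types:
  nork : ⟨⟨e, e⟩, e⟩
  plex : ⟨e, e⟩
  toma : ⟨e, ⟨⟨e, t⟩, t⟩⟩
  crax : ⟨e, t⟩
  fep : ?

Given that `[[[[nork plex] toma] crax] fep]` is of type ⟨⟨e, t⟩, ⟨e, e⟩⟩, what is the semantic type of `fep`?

⟨t, ⟨⟨e, t⟩, ⟨e, e⟩⟩⟩

[[[[nork plex] toma] crax] fep] must have type ⟨⟨e, t⟩, ⟨e, e⟩⟩. The sister [[[nork plex] toma] crax] has type t; that is not a function onto ⟨⟨e, t⟩, ⟨e, e⟩⟩, so fep must be the functor, of type ⟨t, ⟨⟨e, t⟩, ⟨e, e⟩⟩⟩.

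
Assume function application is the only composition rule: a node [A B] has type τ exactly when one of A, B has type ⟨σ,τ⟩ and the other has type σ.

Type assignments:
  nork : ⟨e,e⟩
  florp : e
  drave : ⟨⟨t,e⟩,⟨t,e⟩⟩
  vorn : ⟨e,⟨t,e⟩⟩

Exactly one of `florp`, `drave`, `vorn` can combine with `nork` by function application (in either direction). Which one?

florp

florp — combines: nork : ⟨e,e⟩ takes florp : e as argument, giving e.
drave : ⟨⟨t,e⟩,⟨t,e⟩⟩ — nork needs e; drave needs ⟨t,e⟩; neither fits.
vorn : ⟨e,⟨t,e⟩⟩ — nork needs e; vorn needs e; neither fits.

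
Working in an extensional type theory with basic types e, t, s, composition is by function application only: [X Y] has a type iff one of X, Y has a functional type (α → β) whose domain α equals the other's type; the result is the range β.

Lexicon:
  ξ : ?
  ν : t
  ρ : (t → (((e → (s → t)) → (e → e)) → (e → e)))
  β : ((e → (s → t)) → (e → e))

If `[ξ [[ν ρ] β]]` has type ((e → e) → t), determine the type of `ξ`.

[ξ [[ν ρ] β]] must have type ((e → e) → t). The sister [[ν ρ] β] has type (e → e); that is not a function onto ((e → e) → t), so ξ must be the functor, of type ((e → e) → ((e → e) → t)).

((e → e) → ((e → e) → t))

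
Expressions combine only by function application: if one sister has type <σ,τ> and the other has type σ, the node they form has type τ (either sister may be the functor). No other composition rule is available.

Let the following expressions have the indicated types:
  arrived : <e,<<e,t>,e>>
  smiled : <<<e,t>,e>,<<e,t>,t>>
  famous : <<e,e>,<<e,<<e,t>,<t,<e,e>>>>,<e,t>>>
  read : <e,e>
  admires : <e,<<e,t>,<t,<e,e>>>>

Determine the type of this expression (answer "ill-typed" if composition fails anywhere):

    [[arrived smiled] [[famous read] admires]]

[arrived smiled]: <e,<<e,t>,e>> and <<<e,t>,e>,<<e,t>,t>> cannot combine by function application — type clash.

ill-typed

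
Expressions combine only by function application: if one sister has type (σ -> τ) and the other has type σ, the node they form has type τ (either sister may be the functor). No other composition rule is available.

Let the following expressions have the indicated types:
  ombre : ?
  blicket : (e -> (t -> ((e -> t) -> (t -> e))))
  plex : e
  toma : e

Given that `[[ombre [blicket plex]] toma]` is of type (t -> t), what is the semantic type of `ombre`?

At [[ombre [blicket plex]] toma] (required: (t -> t)): toma is e, which is not a function with range (t -> t); hence [ombre [blicket plex]] is the functor — type (e -> (t -> t)).
At [ombre [blicket plex]] (required: (e -> (t -> t))): [blicket plex] is (t -> ((e -> t) -> (t -> e))), which is not a function with range (e -> (t -> t)); hence ombre is the functor — type ((t -> ((e -> t) -> (t -> e))) -> (e -> (t -> t))).

((t -> ((e -> t) -> (t -> e))) -> (e -> (t -> t)))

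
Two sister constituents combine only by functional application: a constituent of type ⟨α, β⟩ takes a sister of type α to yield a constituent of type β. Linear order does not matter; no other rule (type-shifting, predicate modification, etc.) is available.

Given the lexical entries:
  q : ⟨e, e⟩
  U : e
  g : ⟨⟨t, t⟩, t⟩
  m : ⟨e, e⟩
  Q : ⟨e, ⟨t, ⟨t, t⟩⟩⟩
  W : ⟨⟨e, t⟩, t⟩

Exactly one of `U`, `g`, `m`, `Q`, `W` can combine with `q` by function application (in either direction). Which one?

U

U — combines: q : ⟨e, e⟩ takes U : e as argument, giving e.
g : ⟨⟨t, t⟩, t⟩ — no; q wants e, and g wants ⟨t, t⟩.
m : ⟨e, e⟩ — no; q wants e, and m wants e.
Q : ⟨e, ⟨t, ⟨t, t⟩⟩⟩ — no; q wants e, and Q wants e.
W : ⟨⟨e, t⟩, t⟩ — no; q wants e, and W wants ⟨e, t⟩.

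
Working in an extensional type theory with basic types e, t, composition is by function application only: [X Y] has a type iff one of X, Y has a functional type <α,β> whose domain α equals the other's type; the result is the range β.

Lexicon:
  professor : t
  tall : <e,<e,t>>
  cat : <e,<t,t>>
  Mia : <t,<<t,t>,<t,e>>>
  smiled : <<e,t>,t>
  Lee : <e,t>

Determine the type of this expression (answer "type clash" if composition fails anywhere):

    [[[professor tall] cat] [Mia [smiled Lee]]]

type clash

[professor tall]: t and <e,<e,t>> cannot combine by function application — type clash.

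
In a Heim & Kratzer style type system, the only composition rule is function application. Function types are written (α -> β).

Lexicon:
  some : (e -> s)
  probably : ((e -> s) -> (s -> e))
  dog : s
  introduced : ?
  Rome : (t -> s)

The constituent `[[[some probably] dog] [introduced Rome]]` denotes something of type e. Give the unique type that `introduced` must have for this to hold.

[[[some probably] dog] [introduced Rome]] must have type e. The sister [[some probably] dog] has type e; that is not a function onto e, so [introduced Rome] must be the functor, of type (e -> e).
[introduced Rome] must have type (e -> e). The sister Rome has type (t -> s); that is not a function onto (e -> e), so introduced must be the functor, of type ((t -> s) -> (e -> e)).

((t -> s) -> (e -> e))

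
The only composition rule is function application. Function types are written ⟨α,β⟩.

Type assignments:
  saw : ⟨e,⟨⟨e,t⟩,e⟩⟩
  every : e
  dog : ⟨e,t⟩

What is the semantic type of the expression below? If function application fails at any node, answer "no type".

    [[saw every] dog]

e

At [saw every], saw : ⟨e,⟨⟨e,t⟩,e⟩⟩ takes every : e, giving ⟨⟨e,t⟩,e⟩.
At [[saw every] dog], [saw every] : ⟨⟨e,t⟩,e⟩ takes dog : ⟨e,t⟩, giving e.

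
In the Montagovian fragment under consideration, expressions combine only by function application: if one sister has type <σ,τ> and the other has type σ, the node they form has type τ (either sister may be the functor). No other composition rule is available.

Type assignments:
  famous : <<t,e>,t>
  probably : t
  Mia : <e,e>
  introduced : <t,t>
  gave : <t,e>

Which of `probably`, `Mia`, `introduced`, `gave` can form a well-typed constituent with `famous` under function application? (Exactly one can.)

gave

probably : t — neither side's domain matches the other.
Mia : <e,e> — neither side's domain matches the other.
introduced : <t,t> — neither side's domain matches the other.
gave — combines: famous : <<t,e>,t> takes gave : <t,e> as argument, giving t.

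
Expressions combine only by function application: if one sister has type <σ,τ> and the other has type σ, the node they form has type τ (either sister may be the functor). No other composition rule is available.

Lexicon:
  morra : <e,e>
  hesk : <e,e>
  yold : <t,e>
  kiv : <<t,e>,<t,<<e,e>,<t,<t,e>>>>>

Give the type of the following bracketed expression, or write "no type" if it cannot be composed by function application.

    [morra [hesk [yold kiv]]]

[yold kiv] — kiv of type <<t,e>,<t,<<e,e>,<t,<t,e>>>>> combines with yold of type <t,e>: type <t,<<e,e>,<t,<t,e>>>>.
At [hesk [yold kiv]]: neither <e,e> nor <t,<<e,e>,<t,<t,e>>>> can take the other as argument; the node is ill-typed.

no type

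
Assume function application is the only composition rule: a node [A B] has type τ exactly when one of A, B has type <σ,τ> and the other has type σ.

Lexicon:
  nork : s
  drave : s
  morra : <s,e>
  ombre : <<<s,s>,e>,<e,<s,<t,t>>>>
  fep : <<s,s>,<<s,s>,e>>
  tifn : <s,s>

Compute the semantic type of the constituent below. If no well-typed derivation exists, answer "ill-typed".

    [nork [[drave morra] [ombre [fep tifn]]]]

At [drave morra], morra : <s,e> takes drave : s, giving e.
At [fep tifn], fep : <<s,s>,<<s,s>,e>> takes tifn : <s,s>, giving <<s,s>,e>.
At [ombre [fep tifn]], ombre : <<<s,s>,e>,<e,<s,<t,t>>>> takes [fep tifn] : <<s,s>,e>, giving <e,<s,<t,t>>>.
At [[drave morra] [ombre [fep tifn]]], [ombre [fep tifn]] : <e,<s,<t,t>>> takes [drave morra] : e, giving <s,<t,t>>.
At [nork [[drave morra] [ombre [fep tifn]]]], [[drave morra] [ombre [fep tifn]]] : <s,<t,t>> takes nork : s, giving <t,t>.

<t,t>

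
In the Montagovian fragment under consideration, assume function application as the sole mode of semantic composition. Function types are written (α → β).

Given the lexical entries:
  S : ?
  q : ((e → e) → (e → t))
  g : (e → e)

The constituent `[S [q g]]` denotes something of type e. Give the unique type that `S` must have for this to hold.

[S [q g]] is required to be e. [q g] : (e → t) cannot yield e as functor, so S : ((e → t) → e).

((e → t) → e)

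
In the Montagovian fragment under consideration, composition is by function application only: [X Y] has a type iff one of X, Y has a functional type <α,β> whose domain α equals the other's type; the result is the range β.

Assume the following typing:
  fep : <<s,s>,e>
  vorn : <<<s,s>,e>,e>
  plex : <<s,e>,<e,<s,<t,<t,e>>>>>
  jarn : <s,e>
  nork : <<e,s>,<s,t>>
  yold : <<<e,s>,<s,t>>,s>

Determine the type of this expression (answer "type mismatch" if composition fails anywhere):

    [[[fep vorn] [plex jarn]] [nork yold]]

<t,<t,e>>

At [fep vorn], vorn : <<<s,s>,e>,e> takes fep : <<s,s>,e>, giving e.
At [plex jarn], plex : <<s,e>,<e,<s,<t,<t,e>>>>> takes jarn : <s,e>, giving <e,<s,<t,<t,e>>>>.
At [[fep vorn] [plex jarn]], [plex jarn] : <e,<s,<t,<t,e>>>> takes [fep vorn] : e, giving <s,<t,<t,e>>>.
At [nork yold], yold : <<<e,s>,<s,t>>,s> takes nork : <<e,s>,<s,t>>, giving s.
At [[[fep vorn] [plex jarn]] [nork yold]], [[fep vorn] [plex jarn]] : <s,<t,<t,e>>> takes [nork yold] : s, giving <t,<t,e>>.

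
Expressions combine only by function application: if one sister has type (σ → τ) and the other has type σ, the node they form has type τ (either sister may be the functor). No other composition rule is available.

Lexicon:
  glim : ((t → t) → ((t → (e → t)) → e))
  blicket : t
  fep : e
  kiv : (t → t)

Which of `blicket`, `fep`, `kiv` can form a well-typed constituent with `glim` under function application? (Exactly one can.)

kiv

blicket : t — glim needs (t → t); blicket needs nothing (atomic); neither fits.
fep : e — glim needs (t → t); fep needs nothing (atomic); neither fits.
kiv — combines: glim : ((t → t) → ((t → (e → t)) → e)) takes kiv : (t → t) as argument, giving ((t → (e → t)) → e).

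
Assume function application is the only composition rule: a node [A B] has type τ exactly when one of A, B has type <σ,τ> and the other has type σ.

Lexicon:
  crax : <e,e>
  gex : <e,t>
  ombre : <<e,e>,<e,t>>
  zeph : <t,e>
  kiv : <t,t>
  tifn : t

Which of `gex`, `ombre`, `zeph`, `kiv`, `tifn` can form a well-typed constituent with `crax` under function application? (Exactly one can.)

ombre

gex : <e,t> — neither side's domain matches the other.
ombre — combines: ombre : <<e,e>,<e,t>> takes crax : <e,e> as argument, giving <e,t>.
zeph : <t,e> — neither side's domain matches the other.
kiv : <t,t> — neither side's domain matches the other.
tifn : t — neither side's domain matches the other.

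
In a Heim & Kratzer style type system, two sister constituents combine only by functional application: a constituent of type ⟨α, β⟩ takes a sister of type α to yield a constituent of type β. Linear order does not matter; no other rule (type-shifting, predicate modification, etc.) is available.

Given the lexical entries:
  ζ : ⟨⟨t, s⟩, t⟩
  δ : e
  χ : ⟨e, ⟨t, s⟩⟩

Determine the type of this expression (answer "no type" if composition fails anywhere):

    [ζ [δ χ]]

t

[δ χ] — χ of type ⟨e, ⟨t, s⟩⟩ combines with δ of type e: type ⟨t, s⟩.
[ζ [δ χ]] — ζ of type ⟨⟨t, s⟩, t⟩ combines with [δ χ] of type ⟨t, s⟩: type t.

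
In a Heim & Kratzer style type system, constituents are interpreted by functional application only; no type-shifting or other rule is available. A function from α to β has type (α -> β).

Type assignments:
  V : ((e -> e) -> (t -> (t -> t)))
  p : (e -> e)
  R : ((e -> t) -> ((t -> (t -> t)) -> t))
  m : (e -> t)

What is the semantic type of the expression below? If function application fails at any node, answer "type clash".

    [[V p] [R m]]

At [V p], V : ((e -> e) -> (t -> (t -> t))) takes p : (e -> e), giving (t -> (t -> t)).
At [R m], R : ((e -> t) -> ((t -> (t -> t)) -> t)) takes m : (e -> t), giving ((t -> (t -> t)) -> t).
At [[V p] [R m]], [R m] : ((t -> (t -> t)) -> t) takes [V p] : (t -> (t -> t)), giving t.

t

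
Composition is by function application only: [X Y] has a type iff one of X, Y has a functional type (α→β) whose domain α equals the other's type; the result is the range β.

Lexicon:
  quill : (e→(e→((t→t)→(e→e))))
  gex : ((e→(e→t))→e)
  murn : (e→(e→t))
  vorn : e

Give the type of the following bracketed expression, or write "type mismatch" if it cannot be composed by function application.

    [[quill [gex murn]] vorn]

[gex murn]: functor gex : ((e→(e→t))→e), argument murn : (e→(e→t)); result e.
[quill [gex murn]]: functor quill : (e→(e→((t→t)→(e→e)))), argument [gex murn] : e; result (e→((t→t)→(e→e))).
[[quill [gex murn]] vorn]: functor [quill [gex murn]] : (e→((t→t)→(e→e))), argument vorn : e; result ((t→t)→(e→e)).

((t→t)→(e→e))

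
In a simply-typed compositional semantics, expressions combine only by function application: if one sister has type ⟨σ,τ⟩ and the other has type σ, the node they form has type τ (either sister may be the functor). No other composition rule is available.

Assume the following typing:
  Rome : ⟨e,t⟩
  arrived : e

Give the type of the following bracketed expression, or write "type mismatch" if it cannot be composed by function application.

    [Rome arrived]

At [Rome arrived], Rome : ⟨e,t⟩ takes arrived : e, giving t.

t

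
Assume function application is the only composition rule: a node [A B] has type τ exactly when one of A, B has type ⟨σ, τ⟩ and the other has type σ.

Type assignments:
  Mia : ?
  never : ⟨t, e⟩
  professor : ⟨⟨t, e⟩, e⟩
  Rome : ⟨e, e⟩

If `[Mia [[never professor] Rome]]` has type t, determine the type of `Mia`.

⟨e, t⟩

[Mia [[never professor] Rome]] is required to be t. [[never professor] Rome] : e cannot yield t as functor, so Mia : ⟨e, t⟩.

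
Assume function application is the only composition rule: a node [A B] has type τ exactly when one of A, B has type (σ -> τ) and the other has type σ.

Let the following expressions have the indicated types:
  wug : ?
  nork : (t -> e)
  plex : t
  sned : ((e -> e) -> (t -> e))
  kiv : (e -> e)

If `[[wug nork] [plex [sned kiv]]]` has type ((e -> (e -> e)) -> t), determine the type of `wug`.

At [[wug nork] [plex [sned kiv]]] (required: ((e -> (e -> e)) -> t)): [plex [sned kiv]] is e, which is not a function with range ((e -> (e -> e)) -> t); hence [wug nork] is the functor — type (e -> ((e -> (e -> e)) -> t)).
At [wug nork] (required: (e -> ((e -> (e -> e)) -> t))): nork is (t -> e), which is not a function with range (e -> ((e -> (e -> e)) -> t)); hence wug is the functor — type ((t -> e) -> (e -> ((e -> (e -> e)) -> t))).

((t -> e) -> (e -> ((e -> (e -> e)) -> t)))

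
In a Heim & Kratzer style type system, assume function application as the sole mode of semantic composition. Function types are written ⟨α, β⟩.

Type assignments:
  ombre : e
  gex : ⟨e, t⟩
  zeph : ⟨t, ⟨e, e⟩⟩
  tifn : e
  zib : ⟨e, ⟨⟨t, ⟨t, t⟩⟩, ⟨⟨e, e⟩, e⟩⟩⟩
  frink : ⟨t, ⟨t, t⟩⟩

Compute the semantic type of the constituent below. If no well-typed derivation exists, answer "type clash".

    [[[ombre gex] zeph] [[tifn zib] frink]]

At [ombre gex], gex : ⟨e, t⟩ takes ombre : e, giving t.
At [[ombre gex] zeph], zeph : ⟨t, ⟨e, e⟩⟩ takes [ombre gex] : t, giving ⟨e, e⟩.
At [tifn zib], zib : ⟨e, ⟨⟨t, ⟨t, t⟩⟩, ⟨⟨e, e⟩, e⟩⟩⟩ takes tifn : e, giving ⟨⟨t, ⟨t, t⟩⟩, ⟨⟨e, e⟩, e⟩⟩.
At [[tifn zib] frink], [tifn zib] : ⟨⟨t, ⟨t, t⟩⟩, ⟨⟨e, e⟩, e⟩⟩ takes frink : ⟨t, ⟨t, t⟩⟩, giving ⟨⟨e, e⟩, e⟩.
At [[[ombre gex] zeph] [[tifn zib] frink]], [[tifn zib] frink] : ⟨⟨e, e⟩, e⟩ takes [[ombre gex] zeph] : ⟨e, e⟩, giving e.

e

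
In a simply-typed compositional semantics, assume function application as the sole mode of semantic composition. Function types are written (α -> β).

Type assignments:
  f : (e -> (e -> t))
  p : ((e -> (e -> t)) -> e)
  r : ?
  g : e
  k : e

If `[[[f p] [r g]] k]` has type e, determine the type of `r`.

For [[[f p] [r g]] k] to have type e with k of type e, [[f p] [r g]] must be the function: [[f p] [r g]] : (e -> e).
For [[f p] [r g]] to have type (e -> e) with [f p] of type e, [r g] must be the function: [r g] : (e -> (e -> e)).
For [r g] to have type (e -> (e -> e)) with g of type e, r must be the function: r : (e -> (e -> (e -> e))).

(e -> (e -> (e -> e)))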